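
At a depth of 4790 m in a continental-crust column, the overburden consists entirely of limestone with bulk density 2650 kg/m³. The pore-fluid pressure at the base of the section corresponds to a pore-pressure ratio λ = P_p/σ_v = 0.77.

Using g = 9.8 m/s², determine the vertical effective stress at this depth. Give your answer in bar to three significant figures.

Overburden (lithostatic) stress σ_v:
limestone: 2650 kg/m³ × 9.8 m/s² × 4790 m = 1.244×10^8 Pa = 124.4 MPa
Pore pressure P_p = λ·σ_v = 0.77 × 124.4 MPa = 95.79 MPa
Effective stress σ' = σ_v − P_p = 124.4 − 95.79 = 28.611 MPa = 286.11 bar

286 bar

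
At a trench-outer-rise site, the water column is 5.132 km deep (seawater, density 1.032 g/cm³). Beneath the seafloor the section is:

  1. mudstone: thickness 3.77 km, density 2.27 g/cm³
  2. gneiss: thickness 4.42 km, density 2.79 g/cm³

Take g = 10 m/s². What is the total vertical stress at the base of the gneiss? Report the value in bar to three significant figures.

seawater: 1032 kg/m³ × 10 m/s² × 5132 m = 5.296×10^7 Pa = 529.6 bar
mudstone: 2270 kg/m³ × 10 m/s² × 3770 m = 8.558×10^7 Pa = 855.8 bar
gneiss: 2790 kg/m³ × 10 m/s² × 4420 m = 1.233×10^8 Pa = 1233 bar
Total = 529.6 + 855.8 + 1233 = 2618.6 bar

2620 bar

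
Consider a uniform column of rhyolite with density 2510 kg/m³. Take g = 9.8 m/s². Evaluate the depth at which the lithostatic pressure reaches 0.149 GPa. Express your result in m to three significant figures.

6060 m

h = P/(ρg) = 0.149 GPa / (2510 kg/m³ × 9.8 m/s²) = 1.490×10^8 Pa / 24598 Pa/m = 6057.4 m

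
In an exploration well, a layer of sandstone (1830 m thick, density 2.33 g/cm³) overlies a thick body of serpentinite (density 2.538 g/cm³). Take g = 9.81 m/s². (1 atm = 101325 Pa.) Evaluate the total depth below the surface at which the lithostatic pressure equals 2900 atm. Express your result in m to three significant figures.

12000 m

Pressure at base of upper layers: 2330×9.81×1830 = 4.183×10^7 Pa = 412.8 atm
Remaining pressure to be supplied by serpentinite: 2.938×10^8 − 4.183×10^7 = 2.520×10^8 Pa
Additional depth in serpentinite = 2.520×10^8 Pa / (2538 kg/m³ × 9.81 m/s²) = 10122 m
Total depth = 1830 m + 10122 m = 11952 m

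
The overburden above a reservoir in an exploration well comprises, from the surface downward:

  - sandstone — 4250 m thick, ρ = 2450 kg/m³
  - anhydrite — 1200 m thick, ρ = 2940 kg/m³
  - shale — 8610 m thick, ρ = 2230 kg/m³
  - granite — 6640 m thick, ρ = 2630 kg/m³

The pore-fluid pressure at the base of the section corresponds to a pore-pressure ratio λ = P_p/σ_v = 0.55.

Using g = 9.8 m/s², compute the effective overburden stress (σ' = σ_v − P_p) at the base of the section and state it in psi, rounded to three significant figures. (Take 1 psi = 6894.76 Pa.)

Overburden (lithostatic) stress σ_v:
sandstone: 2450 kg/m³ × 9.8 m/s² × 4250 m = 1.020×10^8 Pa = 102.0 MPa
anhydrite: 2940 kg/m³ × 9.8 m/s² × 1200 m = 3.457×10^7 Pa = 34.57 MPa
shale: 2230 kg/m³ × 9.8 m/s² × 8610 m = 1.882×10^8 Pa = 188.2 MPa
granite: 2630 kg/m³ × 9.8 m/s² × 6640 m = 1.711×10^8 Pa = 171.1 MPa
Total = 102.0 + 34.57 + 188.2 + 171.1 = 495.92 MPa
Pore pressure P_p = λ·σ_v = 0.55 × 495.9 MPa = 272.8 MPa
Effective stress σ' = σ_v − P_p = 495.9 − 272.8 = 223.16 MPa = 32367 psi

32400 psi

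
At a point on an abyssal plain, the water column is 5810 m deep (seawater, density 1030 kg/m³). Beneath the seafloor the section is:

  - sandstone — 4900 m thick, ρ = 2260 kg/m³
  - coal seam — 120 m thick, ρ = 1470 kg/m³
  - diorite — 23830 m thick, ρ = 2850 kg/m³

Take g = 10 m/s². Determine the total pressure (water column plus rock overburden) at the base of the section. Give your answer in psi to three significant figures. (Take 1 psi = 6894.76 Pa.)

123000 psi

seawater: 1030 kg/m³ × 10 m/s² × 5810 m = 5.984×10^7 Pa = 8679 psi
sandstone: 2260 kg/m³ × 10 m/s² × 4900 m = 1.107×10^8 Pa = 16061 psi
coal seam: 1470 kg/m³ × 10 m/s² × 120 m = 1.764×10^6 Pa = 255.8 psi
diorite: 2850 kg/m³ × 10 m/s² × 23830 m = 6.792×10^8 Pa = 98503 psi
Total = 8679 + 16061 + 255.8 + 98503 = 1.2350×10^5 psi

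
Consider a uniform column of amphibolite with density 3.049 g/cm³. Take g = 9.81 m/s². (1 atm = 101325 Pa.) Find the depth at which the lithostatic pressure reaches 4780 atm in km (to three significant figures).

h = P/(ρg) = 4780 atm / (3049 kg/m³ × 9.81 m/s²) = 4.843×10^8 Pa / 29911 Pa/m = 16193 m
= 16.193 km

16.2 km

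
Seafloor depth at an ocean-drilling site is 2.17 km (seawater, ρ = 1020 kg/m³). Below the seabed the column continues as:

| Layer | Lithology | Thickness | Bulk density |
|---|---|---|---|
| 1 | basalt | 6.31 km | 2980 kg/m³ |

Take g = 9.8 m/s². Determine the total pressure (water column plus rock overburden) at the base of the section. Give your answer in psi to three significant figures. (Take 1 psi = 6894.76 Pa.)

29900 psi

seawater: 1020 kg/m³ × 9.8 m/s² × 2170 m = 2.169×10^7 Pa = 3146 psi
basalt: 2980 kg/m³ × 9.8 m/s² × 6310 m = 1.843×10^8 Pa = 26727 psi
Total = 3146 + 26727 = 29873 psi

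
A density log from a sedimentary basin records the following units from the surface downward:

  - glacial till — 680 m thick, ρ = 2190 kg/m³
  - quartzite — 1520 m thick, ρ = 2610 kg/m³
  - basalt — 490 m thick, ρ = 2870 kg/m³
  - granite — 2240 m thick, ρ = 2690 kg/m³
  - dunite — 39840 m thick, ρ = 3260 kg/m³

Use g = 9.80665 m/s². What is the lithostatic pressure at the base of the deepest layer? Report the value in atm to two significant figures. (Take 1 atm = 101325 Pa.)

14000 atm

glacial till: 2190 kg/m³ × 9.80665 m/s² × 680 m = 1.460×10^7 Pa = 144.1 atm
quartzite: 2610 kg/m³ × 9.80665 m/s² × 1520 m = 3.890×10^7 Pa = 384.0 atm
basalt: 2870 kg/m³ × 9.80665 m/s² × 490 m = 1.379×10^7 Pa = 136.1 atm
granite: 2690 kg/m³ × 9.80665 m/s² × 2240 m = 5.909×10^7 Pa = 583.2 atm
dunite: 3260 kg/m³ × 9.80665 m/s² × 39840 m = 1.274×10^9 Pa = 12570 atm
Total = 144.1 + 384.0 + 136.1 + 583.2 + 12570 = 13818 atm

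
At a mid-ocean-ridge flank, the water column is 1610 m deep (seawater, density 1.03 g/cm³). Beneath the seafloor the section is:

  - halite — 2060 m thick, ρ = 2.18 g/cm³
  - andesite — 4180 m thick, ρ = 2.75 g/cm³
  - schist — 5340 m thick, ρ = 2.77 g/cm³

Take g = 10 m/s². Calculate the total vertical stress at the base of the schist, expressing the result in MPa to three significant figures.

seawater: 1030 kg/m³ × 10 m/s² × 1610 m = 1.658×10^7 Pa = 16.58 MPa
halite: 2180 kg/m³ × 10 m/s² × 2060 m = 4.491×10^7 Pa = 44.91 MPa
andesite: 2750 kg/m³ × 10 m/s² × 4180 m = 1.149×10^8 Pa = 115.0 MPa
schist: 2770 kg/m³ × 10 m/s² × 5340 m = 1.479×10^8 Pa = 147.9 MPa
Total = 16.58 + 44.91 + 115.0 + 147.9 = 324.36 MPa

324 MPa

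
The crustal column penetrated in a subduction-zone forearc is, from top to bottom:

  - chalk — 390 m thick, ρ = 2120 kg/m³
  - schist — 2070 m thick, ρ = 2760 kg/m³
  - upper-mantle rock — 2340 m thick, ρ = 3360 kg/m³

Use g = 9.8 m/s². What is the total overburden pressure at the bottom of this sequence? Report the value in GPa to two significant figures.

0.14 GPa

chalk: 2120 kg/m³ × 9.8 m/s² × 390 m = 8.103×10^6 Pa = 8.103×10^-3 GPa
schist: 2760 kg/m³ × 9.8 m/s² × 2070 m = 5.599×10^7 Pa = 0.05599 GPa
upper-mantle rock: 3360 kg/m³ × 9.8 m/s² × 2340 m = 7.705×10^7 Pa = 0.07705 GPa
Total = 8.103×10^-3 + 0.05599 + 0.07705 = 0.14114 GPa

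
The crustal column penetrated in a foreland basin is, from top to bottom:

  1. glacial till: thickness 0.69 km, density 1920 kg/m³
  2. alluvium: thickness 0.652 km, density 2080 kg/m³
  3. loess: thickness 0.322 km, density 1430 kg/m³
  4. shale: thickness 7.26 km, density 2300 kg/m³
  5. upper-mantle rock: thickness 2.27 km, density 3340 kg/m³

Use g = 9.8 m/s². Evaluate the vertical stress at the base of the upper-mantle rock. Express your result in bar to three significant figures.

glacial till: 1920 kg/m³ × 9.8 m/s² × 690 m = 1.298×10^7 Pa = 129.8 bar
alluvium: 2080 kg/m³ × 9.8 m/s² × 652 m = 1.329×10^7 Pa = 132.9 bar
loess: 1430 kg/m³ × 9.8 m/s² × 322 m = 4.513×10^6 Pa = 45.13 bar
shale: 2300 kg/m³ × 9.8 m/s² × 7260 m = 1.636×10^8 Pa = 1636 bar
upper-mantle rock: 3340 kg/m³ × 9.8 m/s² × 2270 m = 7.430×10^7 Pa = 743.0 bar
Total = 129.8 + 132.9 + 45.13 + 1636 + 743.0 = 2687.3 bar

2690 bar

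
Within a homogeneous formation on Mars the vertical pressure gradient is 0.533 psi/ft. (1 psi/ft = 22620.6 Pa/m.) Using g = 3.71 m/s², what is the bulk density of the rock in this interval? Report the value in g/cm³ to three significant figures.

ρ = (dP/dz)/g = 0.533 psi/ft / 3.71 m/s² = 12057 Pa/m / 3.71 m/s² = 3249.8 kg/m³
= 3.250 g/cm³

3.25 g/cm³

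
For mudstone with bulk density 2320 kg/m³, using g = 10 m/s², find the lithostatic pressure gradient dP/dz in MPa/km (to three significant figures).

dP/dz = ρg = 2320 kg/m³ × 10 m/s² = 23200 Pa/m
= 23200 Pa/m × (1 MPa/km / 1000.0 Pa/m) = 23.200 MPa/km

23.2 MPa/km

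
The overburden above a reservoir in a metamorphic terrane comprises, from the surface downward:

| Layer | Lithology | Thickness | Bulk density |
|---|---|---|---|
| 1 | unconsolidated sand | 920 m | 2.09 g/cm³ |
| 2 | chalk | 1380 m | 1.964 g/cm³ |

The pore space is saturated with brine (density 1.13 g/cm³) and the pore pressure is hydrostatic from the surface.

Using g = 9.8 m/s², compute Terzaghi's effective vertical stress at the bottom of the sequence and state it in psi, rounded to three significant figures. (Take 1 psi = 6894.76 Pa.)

Overburden (lithostatic) stress σ_v:
unconsolidated sand: 2090 kg/m³ × 9.8 m/s² × 920 m = 1.884×10^7 Pa = 18.84 MPa
chalk: 1964 kg/m³ × 9.8 m/s² × 1380 m = 2.656×10^7 Pa = 26.56 MPa
Total = 18.84 + 26.56 = 45.405 MPa
Pore pressure P_p = 1130 kg/m³ × 9.8 m/s² × 2300 m = 2.547×10^7 Pa = 25.47 MPa
Effective stress σ' = σ_v − P_p = 45.40 − 25.47 = 19.934 MPa = 2891.2 psi

2890 psi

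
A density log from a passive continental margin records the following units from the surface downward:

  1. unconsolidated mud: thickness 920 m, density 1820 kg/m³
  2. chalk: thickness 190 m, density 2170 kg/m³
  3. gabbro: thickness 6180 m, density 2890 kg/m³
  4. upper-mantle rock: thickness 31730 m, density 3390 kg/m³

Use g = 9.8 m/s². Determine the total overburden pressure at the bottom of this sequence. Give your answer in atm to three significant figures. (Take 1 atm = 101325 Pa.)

unconsolidated mud: 1820 kg/m³ × 9.8 m/s² × 920 m = 1.641×10^7 Pa = 161.9 atm
chalk: 2170 kg/m³ × 9.8 m/s² × 190 m = 4.041×10^6 Pa = 39.88 atm
gabbro: 2890 kg/m³ × 9.8 m/s² × 6180 m = 1.750×10^8 Pa = 1727 atm
upper-mantle rock: 3390 kg/m³ × 9.8 m/s² × 31730 m = 1.054×10^9 Pa = 10403 atm
Total = 161.9 + 39.88 + 1727 + 10403 = 12333 atm

12300 atm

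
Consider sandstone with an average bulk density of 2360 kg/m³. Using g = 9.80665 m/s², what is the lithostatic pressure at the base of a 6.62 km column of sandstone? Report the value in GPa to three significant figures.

sandstone: 2360 kg/m³ × 9.80665 m/s² × 6620 m = 1.532×10^8 Pa = 0.1532 GPa

0.153 GPa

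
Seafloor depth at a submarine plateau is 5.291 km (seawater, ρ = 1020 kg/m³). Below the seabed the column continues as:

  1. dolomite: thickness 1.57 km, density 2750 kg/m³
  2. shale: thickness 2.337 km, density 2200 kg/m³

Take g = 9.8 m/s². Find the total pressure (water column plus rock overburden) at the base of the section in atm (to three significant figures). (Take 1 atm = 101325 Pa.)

seawater: 1020 kg/m³ × 9.8 m/s² × 5291 m = 5.289×10^7 Pa = 522.0 atm
dolomite: 2750 kg/m³ × 9.8 m/s² × 1570 m = 4.231×10^7 Pa = 417.6 atm
shale: 2200 kg/m³ × 9.8 m/s² × 2337 m = 5.039×10^7 Pa = 497.3 atm
Total = 522.0 + 417.6 + 497.3 = 1436.8 atm

1440 atm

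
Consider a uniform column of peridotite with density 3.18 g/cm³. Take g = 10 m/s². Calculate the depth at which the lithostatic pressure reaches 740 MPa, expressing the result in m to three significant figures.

23300 m

h = P/(ρg) = 740 MPa / (3180 kg/m³ × 10 m/s²) = 7.400×10^8 Pa / 31800 Pa/m = 23270 m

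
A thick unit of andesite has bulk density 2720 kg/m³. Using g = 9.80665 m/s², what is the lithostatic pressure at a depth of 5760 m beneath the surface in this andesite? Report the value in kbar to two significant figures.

andesite: 2720 kg/m³ × 9.80665 m/s² × 5760 m = 1.536×10^8 Pa = 1.536 kbar

1.5 kbar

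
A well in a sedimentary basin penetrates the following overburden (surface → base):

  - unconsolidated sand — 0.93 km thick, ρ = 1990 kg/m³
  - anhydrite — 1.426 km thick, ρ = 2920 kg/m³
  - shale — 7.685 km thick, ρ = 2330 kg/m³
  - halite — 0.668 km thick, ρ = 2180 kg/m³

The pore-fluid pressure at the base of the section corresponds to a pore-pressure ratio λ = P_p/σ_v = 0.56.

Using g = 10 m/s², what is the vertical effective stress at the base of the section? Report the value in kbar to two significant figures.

1.1 kbar

Overburden (lithostatic) stress σ_v:
unconsolidated sand: 1990 kg/m³ × 10 m/s² × 930 m = 1.851×10^7 Pa = 18.51 MPa
anhydrite: 2920 kg/m³ × 10 m/s² × 1426 m = 4.164×10^7 Pa = 41.64 MPa
shale: 2330 kg/m³ × 10 m/s² × 7685 m = 1.791×10^8 Pa = 179.1 MPa
halite: 2180 kg/m³ × 10 m/s² × 668 m = 1.456×10^7 Pa = 14.56 MPa
Total = 18.51 + 41.64 + 179.1 + 14.56 = 253.77 MPa
Pore pressure P_p = λ·σ_v = 0.56 × 253.8 MPa = 142.1 MPa
Effective stress σ' = σ_v − P_p = 253.8 − 142.1 = 111.66 MPa = 1.1166 kbar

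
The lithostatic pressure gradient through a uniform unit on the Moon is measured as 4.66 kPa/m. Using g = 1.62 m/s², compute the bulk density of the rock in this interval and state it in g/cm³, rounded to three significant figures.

ρ = (dP/dz)/g = 4.66 kPa/m / 1.62 m/s² = 4660.0 Pa/m / 1.62 m/s² = 2876.5 kg/m³
= 2.877 g/cm³

2.88 g/cm³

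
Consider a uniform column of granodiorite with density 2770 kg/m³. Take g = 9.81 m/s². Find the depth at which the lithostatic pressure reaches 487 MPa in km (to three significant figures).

17.9 km

h = P/(ρg) = 487 MPa / (2770 kg/m³ × 9.81 m/s²) = 4.870×10^8 Pa / 27174 Pa/m = 17922 m
= 17.922 km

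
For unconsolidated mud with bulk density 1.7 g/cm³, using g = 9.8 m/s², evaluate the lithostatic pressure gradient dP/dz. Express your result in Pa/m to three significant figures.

16700 Pa/m

dP/dz = ρg = 1700 kg/m³ × 9.8 m/s² = 16660 Pa/m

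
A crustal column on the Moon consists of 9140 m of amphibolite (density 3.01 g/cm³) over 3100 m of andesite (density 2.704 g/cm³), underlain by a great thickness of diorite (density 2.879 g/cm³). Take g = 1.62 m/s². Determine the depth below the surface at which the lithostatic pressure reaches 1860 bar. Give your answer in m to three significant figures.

39700 m

Pressure at base of upper layers: 3010×1.62×9140 + 2704×1.62×3100 = 5.815×10^7 Pa = 581.5 bar
Remaining pressure to be supplied by diorite: 1.860×10^8 − 5.815×10^7 = 1.279×10^8 Pa
Additional depth in diorite = 1.279×10^8 Pa / (2879 kg/m³ × 1.62 m/s²) = 27413 m
Total depth = 12240 m + 27413 m = 39653 m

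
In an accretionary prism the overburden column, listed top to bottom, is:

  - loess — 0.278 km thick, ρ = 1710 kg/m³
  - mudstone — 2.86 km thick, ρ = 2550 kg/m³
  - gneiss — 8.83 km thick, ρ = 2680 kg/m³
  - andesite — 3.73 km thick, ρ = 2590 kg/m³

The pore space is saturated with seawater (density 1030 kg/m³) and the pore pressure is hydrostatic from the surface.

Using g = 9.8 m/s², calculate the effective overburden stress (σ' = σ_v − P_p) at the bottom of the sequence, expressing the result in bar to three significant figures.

Overburden (lithostatic) stress σ_v:
loess: 1710 kg/m³ × 9.8 m/s² × 278 m = 4.659×10^6 Pa = 4.659 MPa
mudstone: 2550 kg/m³ × 9.8 m/s² × 2860 m = 7.147×10^7 Pa = 71.47 MPa
gneiss: 2680 kg/m³ × 9.8 m/s² × 8830 m = 2.319×10^8 Pa = 231.9 MPa
andesite: 2590 kg/m³ × 9.8 m/s² × 3730 m = 9.467×10^7 Pa = 94.67 MPa
Total = 4.659 + 71.47 + 231.9 + 94.67 = 402.72 MPa
Pore pressure P_p = 1030 kg/m³ × 9.8 m/s² × 15698 m = 1.585×10^8 Pa = 158.5 MPa
Effective stress σ' = σ_v − P_p = 402.7 − 158.5 = 244.26 MPa = 2442.6 bar

2440 bar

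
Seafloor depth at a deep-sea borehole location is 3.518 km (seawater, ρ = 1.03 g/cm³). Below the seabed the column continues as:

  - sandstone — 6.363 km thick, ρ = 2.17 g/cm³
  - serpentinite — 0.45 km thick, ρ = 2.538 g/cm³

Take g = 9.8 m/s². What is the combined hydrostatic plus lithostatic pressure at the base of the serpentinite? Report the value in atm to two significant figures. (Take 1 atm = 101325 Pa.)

1800 atm

seawater: 1030 kg/m³ × 9.8 m/s² × 3518 m = 3.551×10^7 Pa = 350.5 atm
sandstone: 2170 kg/m³ × 9.8 m/s² × 6363 m = 1.353×10^8 Pa = 1335 atm
serpentinite: 2538 kg/m³ × 9.8 m/s² × 450 m = 1.119×10^7 Pa = 110.5 atm
Total = 350.5 + 1335 + 110.5 = 1796.4 atm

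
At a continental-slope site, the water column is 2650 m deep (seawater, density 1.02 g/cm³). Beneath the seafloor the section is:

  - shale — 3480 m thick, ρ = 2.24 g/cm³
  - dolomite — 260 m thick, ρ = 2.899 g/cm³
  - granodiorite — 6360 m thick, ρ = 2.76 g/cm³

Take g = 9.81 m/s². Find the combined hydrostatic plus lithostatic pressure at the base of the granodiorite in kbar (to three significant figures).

2.83 kbar

seawater: 1020 kg/m³ × 9.81 m/s² × 2650 m = 2.652×10^7 Pa = 0.2652 kbar
shale: 2240 kg/m³ × 9.81 m/s² × 3480 m = 7.647×10^7 Pa = 0.7647 kbar
dolomite: 2899 kg/m³ × 9.81 m/s² × 260 m = 7.394×10^6 Pa = 0.07394 kbar
granodiorite: 2760 kg/m³ × 9.81 m/s² × 6360 m = 1.722×10^8 Pa = 1.722 kbar
Total = 0.2652 + 0.7647 + 0.07394 + 1.722 = 2.8258 kbar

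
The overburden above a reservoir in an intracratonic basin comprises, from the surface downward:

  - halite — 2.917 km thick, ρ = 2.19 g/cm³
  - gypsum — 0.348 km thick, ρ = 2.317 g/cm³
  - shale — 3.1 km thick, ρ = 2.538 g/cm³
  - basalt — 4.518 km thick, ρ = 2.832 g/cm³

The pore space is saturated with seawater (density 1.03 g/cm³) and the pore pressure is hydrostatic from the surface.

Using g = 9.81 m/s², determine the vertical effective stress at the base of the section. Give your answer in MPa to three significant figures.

163 MPa

Overburden (lithostatic) stress σ_v:
halite: 2190 kg/m³ × 9.81 m/s² × 2917 m = 6.267×10^7 Pa = 62.67 MPa
gypsum: 2317 kg/m³ × 9.81 m/s² × 348 m = 7.910×10^6 Pa = 7.910 MPa
shale: 2538 kg/m³ × 9.81 m/s² × 3100 m = 7.718×10^7 Pa = 77.18 MPa
basalt: 2832 kg/m³ × 9.81 m/s² × 4518 m = 1.255×10^8 Pa = 125.5 MPa
Total = 62.67 + 7.910 + 77.18 + 125.5 = 273.28 MPa
Pore pressure P_p = 1030 kg/m³ × 9.81 m/s² × 10883 m = 1.100×10^8 Pa = 110.0 MPa
Effective stress σ' = σ_v − P_p = 273.3 − 110.0 = 163.32 MPa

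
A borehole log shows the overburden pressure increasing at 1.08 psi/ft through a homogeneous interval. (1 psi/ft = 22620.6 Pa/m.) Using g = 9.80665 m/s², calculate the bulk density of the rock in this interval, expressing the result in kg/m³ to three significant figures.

ρ = (dP/dz)/g = 1.08 psi/ft / 9.80665 m/s² = 24430 Pa/m / 9.80665 m/s² = 2491.2 kg/m³

2490 kg/m³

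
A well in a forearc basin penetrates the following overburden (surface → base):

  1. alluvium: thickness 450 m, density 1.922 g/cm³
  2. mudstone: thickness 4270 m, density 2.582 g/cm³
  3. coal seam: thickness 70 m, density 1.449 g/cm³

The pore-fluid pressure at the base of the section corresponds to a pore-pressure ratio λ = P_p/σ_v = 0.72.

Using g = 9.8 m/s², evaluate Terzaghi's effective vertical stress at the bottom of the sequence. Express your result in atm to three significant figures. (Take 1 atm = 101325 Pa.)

325 atm

Overburden (lithostatic) stress σ_v:
alluvium: 1922 kg/m³ × 9.8 m/s² × 450 m = 8.476×10^6 Pa = 8.476 MPa
mudstone: 2582 kg/m³ × 9.8 m/s² × 4270 m = 1.080×10^8 Pa = 108.0 MPa
coal seam: 1449 kg/m³ × 9.8 m/s² × 70 m = 9.940×10^5 Pa = 0.9940 MPa
Total = 8.476 + 108.0 + 0.9940 = 117.52 MPa
Pore pressure P_p = λ·σ_v = 0.72 × 117.5 MPa = 84.61 MPa
Effective stress σ' = σ_v − P_p = 117.5 − 84.61 = 32.905 MPa = 324.74 atm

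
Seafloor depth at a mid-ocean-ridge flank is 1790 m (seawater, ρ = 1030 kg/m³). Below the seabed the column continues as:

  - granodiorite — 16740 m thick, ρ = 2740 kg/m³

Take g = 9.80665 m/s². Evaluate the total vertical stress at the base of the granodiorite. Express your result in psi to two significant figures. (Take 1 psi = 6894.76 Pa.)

68000 psi

seawater: 1030 kg/m³ × 9.80665 m/s² × 1790 m = 1.808×10^7 Pa = 2622 psi
granodiorite: 2740 kg/m³ × 9.80665 m/s² × 16740 m = 4.498×10^8 Pa = 65239 psi
Total = 2622 + 65239 = 67861 psi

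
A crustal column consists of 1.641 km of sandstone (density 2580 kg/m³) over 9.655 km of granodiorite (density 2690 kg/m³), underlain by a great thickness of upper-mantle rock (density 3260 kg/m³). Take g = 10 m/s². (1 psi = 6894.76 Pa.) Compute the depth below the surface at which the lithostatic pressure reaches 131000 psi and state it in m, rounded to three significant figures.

29700 m

Pressure at base of upper layers: 2580×10×1641 + 2690×10×9655 = 3.021×10^8 Pa = 43810 psi
Remaining pressure to be supplied by upper-mantle rock: 9.032×10^8 − 3.021×10^8 = 6.012×10^8 Pa
Additional depth in upper-mantle rock = 6.012×10^8 Pa / (3260 kg/m³ × 10 m/s²) = 18440 m
Total depth = 11296 m + 18440 m = 29736 m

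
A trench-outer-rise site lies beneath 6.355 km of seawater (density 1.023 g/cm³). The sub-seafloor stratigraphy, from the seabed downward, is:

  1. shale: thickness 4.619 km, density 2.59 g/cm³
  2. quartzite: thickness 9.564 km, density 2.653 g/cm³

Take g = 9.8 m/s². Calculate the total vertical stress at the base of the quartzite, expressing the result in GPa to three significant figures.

seawater: 1023 kg/m³ × 9.8 m/s² × 6355 m = 6.371×10^7 Pa = 0.06371 GPa
shale: 2590 kg/m³ × 9.8 m/s² × 4619 m = 1.172×10^8 Pa = 0.1172 GPa
quartzite: 2653 kg/m³ × 9.8 m/s² × 9564 m = 2.487×10^8 Pa = 0.2487 GPa
Total = 0.06371 + 0.1172 + 0.2487 = 0.42961 GPa

0.430 GPa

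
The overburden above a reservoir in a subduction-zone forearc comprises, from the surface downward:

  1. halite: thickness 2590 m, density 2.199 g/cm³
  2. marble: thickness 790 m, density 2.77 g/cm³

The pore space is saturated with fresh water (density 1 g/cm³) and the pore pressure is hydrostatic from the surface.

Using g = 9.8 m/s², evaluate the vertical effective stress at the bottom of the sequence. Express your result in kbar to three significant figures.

0.441 kbar

Overburden (lithostatic) stress σ_v:
halite: 2199 kg/m³ × 9.8 m/s² × 2590 m = 5.582×10^7 Pa = 55.82 MPa
marble: 2770 kg/m³ × 9.8 m/s² × 790 m = 2.145×10^7 Pa = 21.45 MPa
Total = 55.82 + 21.45 = 77.260 MPa
Pore pressure P_p = 1000 kg/m³ × 9.8 m/s² × 3380 m = 3.312×10^7 Pa = 33.12 MPa
Effective stress σ' = σ_v − P_p = 77.26 − 33.12 = 44.136 MPa = 0.44136 kbar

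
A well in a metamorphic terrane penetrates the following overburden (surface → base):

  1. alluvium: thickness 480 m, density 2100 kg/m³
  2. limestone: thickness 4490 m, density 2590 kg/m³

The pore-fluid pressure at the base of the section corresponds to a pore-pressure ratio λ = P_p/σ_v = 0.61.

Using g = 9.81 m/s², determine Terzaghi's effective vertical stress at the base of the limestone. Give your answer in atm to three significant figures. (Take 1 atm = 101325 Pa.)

477 atm

Overburden (lithostatic) stress σ_v:
alluvium: 2100 kg/m³ × 9.81 m/s² × 480 m = 9.888×10^6 Pa = 9.888 MPa
limestone: 2590 kg/m³ × 9.81 m/s² × 4490 m = 1.141×10^8 Pa = 114.1 MPa
Total = 9.888 + 114.1 = 123.97 MPa
Pore pressure P_p = λ·σ_v = 0.61 × 124.0 MPa = 75.62 MPa
Effective stress σ' = σ_v − P_p = 124.0 − 75.62 = 48.348 MPa = 477.16 atm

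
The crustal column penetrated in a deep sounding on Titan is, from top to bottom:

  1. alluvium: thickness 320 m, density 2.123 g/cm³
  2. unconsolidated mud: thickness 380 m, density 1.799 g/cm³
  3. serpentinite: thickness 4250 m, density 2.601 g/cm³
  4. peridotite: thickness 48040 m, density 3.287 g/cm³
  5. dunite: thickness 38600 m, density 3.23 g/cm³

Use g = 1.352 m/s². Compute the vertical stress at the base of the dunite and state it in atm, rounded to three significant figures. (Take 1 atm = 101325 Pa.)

3940 atm

alluvium: 2123 kg/m³ × 1.352 m/s² × 320 m = 9.185×10^5 Pa = 9.065 atm
unconsolidated mud: 1799 kg/m³ × 1.352 m/s² × 380 m = 9.243×10^5 Pa = 9.122 atm
serpentinite: 2601 kg/m³ × 1.352 m/s² × 4250 m = 1.495×10^7 Pa = 147.5 atm
peridotite: 3287 kg/m³ × 1.352 m/s² × 48040 m = 2.135×10^8 Pa = 2107 atm
dunite: 3230 kg/m³ × 1.352 m/s² × 38600 m = 1.686×10^8 Pa = 1664 atm
Total = 9.065 + 9.122 + 147.5 + 2107 + 1664 = 3936.3 atm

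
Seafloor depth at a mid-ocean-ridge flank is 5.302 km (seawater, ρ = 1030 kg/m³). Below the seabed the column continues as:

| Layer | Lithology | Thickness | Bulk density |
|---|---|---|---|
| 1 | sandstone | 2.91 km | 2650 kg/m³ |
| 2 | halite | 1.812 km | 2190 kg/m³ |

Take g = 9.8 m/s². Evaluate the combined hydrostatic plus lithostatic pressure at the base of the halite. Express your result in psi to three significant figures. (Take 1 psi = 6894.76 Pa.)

seawater: 1030 kg/m³ × 9.8 m/s² × 5302 m = 5.352×10^7 Pa = 7762 psi
sandstone: 2650 kg/m³ × 9.8 m/s² × 2910 m = 7.557×10^7 Pa = 10961 psi
halite: 2190 kg/m³ × 9.8 m/s² × 1812 m = 3.889×10^7 Pa = 5640 psi
Total = 7762 + 10961 + 5640 = 24363 psi

24400 psi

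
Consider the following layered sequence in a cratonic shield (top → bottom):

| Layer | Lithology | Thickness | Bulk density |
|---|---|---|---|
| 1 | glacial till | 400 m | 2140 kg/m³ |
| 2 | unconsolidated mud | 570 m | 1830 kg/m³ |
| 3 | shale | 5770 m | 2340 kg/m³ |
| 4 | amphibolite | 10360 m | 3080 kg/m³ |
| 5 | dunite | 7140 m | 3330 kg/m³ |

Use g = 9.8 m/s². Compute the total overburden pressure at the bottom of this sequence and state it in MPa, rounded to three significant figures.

glacial till: 2140 kg/m³ × 9.8 m/s² × 400 m = 8.389×10^6 Pa = 8.389 MPa
unconsolidated mud: 1830 kg/m³ × 9.8 m/s² × 570 m = 1.022×10^7 Pa = 10.22 MPa
shale: 2340 kg/m³ × 9.8 m/s² × 5770 m = 1.323×10^8 Pa = 132.3 MPa
amphibolite: 3080 kg/m³ × 9.8 m/s² × 10360 m = 3.127×10^8 Pa = 312.7 MPa
dunite: 3330 kg/m³ × 9.8 m/s² × 7140 m = 2.330×10^8 Pa = 233.0 MPa
Total = 8.389 + 10.22 + 132.3 + 312.7 + 233.0 = 696.64 MPa

697 MPa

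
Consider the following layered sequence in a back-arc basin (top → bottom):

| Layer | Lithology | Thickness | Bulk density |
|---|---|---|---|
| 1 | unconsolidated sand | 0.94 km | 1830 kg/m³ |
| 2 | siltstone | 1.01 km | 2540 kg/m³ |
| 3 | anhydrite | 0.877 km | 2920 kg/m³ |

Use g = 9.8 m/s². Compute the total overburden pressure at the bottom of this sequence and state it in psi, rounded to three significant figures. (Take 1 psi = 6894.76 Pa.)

unconsolidated sand: 1830 kg/m³ × 9.8 m/s² × 940 m = 1.686×10^7 Pa = 2445 psi
siltstone: 2540 kg/m³ × 9.8 m/s² × 1010 m = 2.514×10^7 Pa = 3646 psi
anhydrite: 2920 kg/m³ × 9.8 m/s² × 877 m = 2.510×10^7 Pa = 3640 psi
Total = 2445 + 3646 + 3640 = 9731.3 psi

9730 psi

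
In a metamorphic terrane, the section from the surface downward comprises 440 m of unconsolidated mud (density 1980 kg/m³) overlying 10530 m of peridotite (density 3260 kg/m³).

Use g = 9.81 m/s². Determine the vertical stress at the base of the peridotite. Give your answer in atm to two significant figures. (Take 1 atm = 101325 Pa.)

unconsolidated mud: 1980 kg/m³ × 9.81 m/s² × 440 m = 8.546×10^6 Pa = 84.35 atm
peridotite: 3260 kg/m³ × 9.81 m/s² × 10530 m = 3.368×10^8 Pa = 3324 atm
Total = 84.35 + 3324 = 3407.9 atm

3400 atm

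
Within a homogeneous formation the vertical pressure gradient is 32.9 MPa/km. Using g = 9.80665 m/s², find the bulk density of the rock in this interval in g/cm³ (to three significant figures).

ρ = (dP/dz)/g = 32.9 MPa/km / 9.80665 m/s² = 32900 Pa/m / 9.80665 m/s² = 3354.9 kg/m³
= 3.355 g/cm³

3.35 g/cm³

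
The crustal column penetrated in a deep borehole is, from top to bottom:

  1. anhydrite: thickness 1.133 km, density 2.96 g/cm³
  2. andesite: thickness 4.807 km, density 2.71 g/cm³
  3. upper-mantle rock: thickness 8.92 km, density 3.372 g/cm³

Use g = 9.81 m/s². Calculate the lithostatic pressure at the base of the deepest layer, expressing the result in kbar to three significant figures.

anhydrite: 2960 kg/m³ × 9.81 m/s² × 1133 m = 3.290×10^7 Pa = 0.3290 kbar
andesite: 2710 kg/m³ × 9.81 m/s² × 4807 m = 1.278×10^8 Pa = 1.278 kbar
upper-mantle rock: 3372 kg/m³ × 9.81 m/s² × 8920 m = 2.951×10^8 Pa = 2.951 kbar
Total = 0.3290 + 1.278 + 2.951 = 4.5576 kbar

4.56 kbar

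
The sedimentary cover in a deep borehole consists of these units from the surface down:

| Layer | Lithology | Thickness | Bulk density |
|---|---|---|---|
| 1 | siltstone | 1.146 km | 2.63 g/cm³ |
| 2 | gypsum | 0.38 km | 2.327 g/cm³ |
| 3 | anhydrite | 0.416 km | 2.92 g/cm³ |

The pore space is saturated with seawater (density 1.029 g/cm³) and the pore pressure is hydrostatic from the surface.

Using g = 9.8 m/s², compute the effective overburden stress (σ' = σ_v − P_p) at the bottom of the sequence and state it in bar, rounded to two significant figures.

310 bar

Overburden (lithostatic) stress σ_v:
siltstone: 2630 kg/m³ × 9.8 m/s² × 1146 m = 2.954×10^7 Pa = 29.54 MPa
gypsum: 2327 kg/m³ × 9.8 m/s² × 380 m = 8.666×10^6 Pa = 8.666 MPa
anhydrite: 2920 kg/m³ × 9.8 m/s² × 416 m = 1.190×10^7 Pa = 11.90 MPa
Total = 29.54 + 8.666 + 11.90 = 50.107 MPa
Pore pressure P_p = 1029 kg/m³ × 9.8 m/s² × 1942 m = 1.958×10^7 Pa = 19.58 MPa
Effective stress σ' = σ_v − P_p = 50.11 − 19.58 = 30.523 MPa = 305.23 bar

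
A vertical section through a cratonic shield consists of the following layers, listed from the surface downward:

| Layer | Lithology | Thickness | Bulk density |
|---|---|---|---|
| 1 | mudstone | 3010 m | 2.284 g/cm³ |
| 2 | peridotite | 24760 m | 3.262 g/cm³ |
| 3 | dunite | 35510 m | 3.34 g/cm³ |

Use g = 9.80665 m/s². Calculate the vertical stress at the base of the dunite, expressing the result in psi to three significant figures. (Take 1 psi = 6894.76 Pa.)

293000 psi

mudstone: 2284 kg/m³ × 9.80665 m/s² × 3010 m = 6.742×10^7 Pa = 9778 psi
peridotite: 3262 kg/m³ × 9.80665 m/s² × 24760 m = 7.921×10^8 Pa = 1.149×10^5 psi
dunite: 3340 kg/m³ × 9.80665 m/s² × 35510 m = 1.163×10^9 Pa = 1.687×10^5 psi
Total = 9778 + 1.149×10^5 + 1.687×10^5 = 2.9335×10^5 psi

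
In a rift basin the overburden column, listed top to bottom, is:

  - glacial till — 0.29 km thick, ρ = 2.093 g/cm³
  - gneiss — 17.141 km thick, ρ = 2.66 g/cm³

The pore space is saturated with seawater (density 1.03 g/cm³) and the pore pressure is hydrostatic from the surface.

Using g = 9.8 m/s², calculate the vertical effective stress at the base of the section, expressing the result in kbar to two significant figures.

Overburden (lithostatic) stress σ_v:
glacial till: 2093 kg/m³ × 9.8 m/s² × 290 m = 5.948×10^6 Pa = 5.948 MPa
gneiss: 2660 kg/m³ × 9.8 m/s² × 17141 m = 4.468×10^8 Pa = 446.8 MPa
Total = 5.948 + 446.8 = 452.78 MPa
Pore pressure P_p = 1030 kg/m³ × 9.8 m/s² × 17431 m = 1.759×10^8 Pa = 175.9 MPa
Effective stress σ' = σ_v − P_p = 452.8 − 175.9 = 276.83 MPa = 2.7683 kbar

2.8 kbar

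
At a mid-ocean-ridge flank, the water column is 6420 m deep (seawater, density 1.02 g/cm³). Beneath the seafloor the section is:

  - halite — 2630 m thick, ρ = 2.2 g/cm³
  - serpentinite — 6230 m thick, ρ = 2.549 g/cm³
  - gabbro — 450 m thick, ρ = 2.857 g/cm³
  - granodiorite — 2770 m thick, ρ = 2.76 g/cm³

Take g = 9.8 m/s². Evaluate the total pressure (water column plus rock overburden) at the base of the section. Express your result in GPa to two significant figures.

seawater: 1020 kg/m³ × 9.8 m/s² × 6420 m = 6.417×10^7 Pa = 0.06417 GPa
halite: 2200 kg/m³ × 9.8 m/s² × 2630 m = 5.670×10^7 Pa = 0.05670 GPa
serpentinite: 2549 kg/m³ × 9.8 m/s² × 6230 m = 1.556×10^8 Pa = 0.1556 GPa
gabbro: 2857 kg/m³ × 9.8 m/s² × 450 m = 1.260×10^7 Pa = 0.01260 GPa
granodiorite: 2760 kg/m³ × 9.8 m/s² × 2770 m = 7.492×10^7 Pa = 0.07492 GPa
Total = 0.06417 + 0.05670 + 0.1556 + 0.01260 + 0.07492 = 0.36403 GPa

0.36 GPa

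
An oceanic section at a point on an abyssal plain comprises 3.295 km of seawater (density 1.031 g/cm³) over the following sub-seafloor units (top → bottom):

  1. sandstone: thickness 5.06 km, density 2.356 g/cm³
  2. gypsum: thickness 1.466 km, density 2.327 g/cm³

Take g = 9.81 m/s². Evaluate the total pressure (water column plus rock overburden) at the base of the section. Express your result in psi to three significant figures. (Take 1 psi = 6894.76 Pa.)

seawater: 1031 kg/m³ × 9.81 m/s² × 3295 m = 3.333×10^7 Pa = 4834 psi
sandstone: 2356 kg/m³ × 9.81 m/s² × 5060 m = 1.169×10^8 Pa = 16962 psi
gypsum: 2327 kg/m³ × 9.81 m/s² × 1466 m = 3.347×10^7 Pa = 4854 psi
Total = 4834 + 16962 + 4854 = 26649 psi

26600 psi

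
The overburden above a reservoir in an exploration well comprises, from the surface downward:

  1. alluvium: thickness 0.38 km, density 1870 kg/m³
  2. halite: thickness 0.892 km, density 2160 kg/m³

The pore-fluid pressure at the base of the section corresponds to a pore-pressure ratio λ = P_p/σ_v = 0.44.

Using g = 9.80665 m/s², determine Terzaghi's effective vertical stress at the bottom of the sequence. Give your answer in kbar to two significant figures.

Overburden (lithostatic) stress σ_v:
alluvium: 1870 kg/m³ × 9.80665 m/s² × 380 m = 6.969×10^6 Pa = 6.969 MPa
halite: 2160 kg/m³ × 9.80665 m/s² × 892 m = 1.889×10^7 Pa = 18.89 MPa
Total = 6.969 + 18.89 = 25.863 MPa
Pore pressure P_p = λ·σ_v = 0.44 × 25.86 MPa = 11.38 MPa
Effective stress σ' = σ_v − P_p = 25.86 − 11.38 = 14.483 MPa = 0.14483 kbar

0.14 kbar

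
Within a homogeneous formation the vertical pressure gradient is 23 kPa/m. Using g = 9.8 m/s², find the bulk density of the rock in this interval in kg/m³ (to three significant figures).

ρ = (dP/dz)/g = 23 kPa/m / 9.8 m/s² = 23000 Pa/m / 9.8 m/s² = 2346.9 kg/m³

2350 kg/m³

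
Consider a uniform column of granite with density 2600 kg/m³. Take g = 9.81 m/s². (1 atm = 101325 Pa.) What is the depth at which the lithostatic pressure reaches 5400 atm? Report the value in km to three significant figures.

h = P/(ρg) = 5400 atm / (2600 kg/m³ × 9.81 m/s²) = 5.472×10^8 Pa / 25506 Pa/m = 21452 m
= 21.452 km

21.5 km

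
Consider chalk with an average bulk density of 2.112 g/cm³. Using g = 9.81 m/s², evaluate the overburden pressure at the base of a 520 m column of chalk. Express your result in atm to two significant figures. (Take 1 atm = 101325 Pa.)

chalk: 2112 kg/m³ × 9.81 m/s² × 520 m = 1.077×10^7 Pa = 106.3 atm

110 atm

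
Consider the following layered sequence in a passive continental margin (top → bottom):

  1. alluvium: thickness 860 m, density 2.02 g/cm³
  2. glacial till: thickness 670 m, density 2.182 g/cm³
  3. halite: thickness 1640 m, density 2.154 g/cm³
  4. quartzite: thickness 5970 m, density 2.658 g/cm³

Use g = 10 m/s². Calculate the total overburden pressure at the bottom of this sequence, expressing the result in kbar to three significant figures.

alluvium: 2020 kg/m³ × 10 m/s² × 860 m = 1.737×10^7 Pa = 0.1737 kbar
glacial till: 2182 kg/m³ × 10 m/s² × 670 m = 1.462×10^7 Pa = 0.1462 kbar
halite: 2154 kg/m³ × 10 m/s² × 1640 m = 3.533×10^7 Pa = 0.3533 kbar
quartzite: 2658 kg/m³ × 10 m/s² × 5970 m = 1.587×10^8 Pa = 1.587 kbar
Total = 0.1737 + 0.1462 + 0.3533 + 1.587 = 2.2600 kbar

2.26 kbar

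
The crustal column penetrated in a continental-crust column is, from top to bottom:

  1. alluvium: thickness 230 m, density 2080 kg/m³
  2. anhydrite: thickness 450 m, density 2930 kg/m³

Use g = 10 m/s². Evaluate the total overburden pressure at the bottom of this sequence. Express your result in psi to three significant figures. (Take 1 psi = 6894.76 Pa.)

alluvium: 2080 kg/m³ × 10 m/s² × 230 m = 4.784×10^6 Pa = 693.9 psi
anhydrite: 2930 kg/m³ × 10 m/s² × 450 m = 1.319×10^7 Pa = 1912 psi
Total = 693.9 + 1912 = 2606.2 psi

2610 psi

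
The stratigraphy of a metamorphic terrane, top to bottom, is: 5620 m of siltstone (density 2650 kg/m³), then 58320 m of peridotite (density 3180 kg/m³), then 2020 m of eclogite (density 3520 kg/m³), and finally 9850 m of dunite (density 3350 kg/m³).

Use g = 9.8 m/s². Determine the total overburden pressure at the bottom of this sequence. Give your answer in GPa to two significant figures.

siltstone: 2650 kg/m³ × 9.8 m/s² × 5620 m = 1.460×10^8 Pa = 0.1460 GPa
peridotite: 3180 kg/m³ × 9.8 m/s² × 58320 m = 1.817×10^9 Pa = 1.817 GPa
eclogite: 3520 kg/m³ × 9.8 m/s² × 2020 m = 6.968×10^7 Pa = 0.06968 GPa
dunite: 3350 kg/m³ × 9.8 m/s² × 9850 m = 3.234×10^8 Pa = 0.3234 GPa
Total = 0.1460 + 1.817 + 0.06968 + 0.3234 = 2.3565 GPa

2.4 GPa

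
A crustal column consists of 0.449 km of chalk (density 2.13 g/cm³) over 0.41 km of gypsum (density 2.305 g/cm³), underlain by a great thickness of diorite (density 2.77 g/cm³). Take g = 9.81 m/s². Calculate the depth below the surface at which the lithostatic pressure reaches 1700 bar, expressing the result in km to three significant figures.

6.43 km

Pressure at base of upper layers: 2130×9.81×449 + 2305×9.81×410 = 1.865×10^7 Pa = 186.5 bar
Remaining pressure to be supplied by diorite: 1.700×10^8 − 1.865×10^7 = 1.513×10^8 Pa
Additional depth in diorite = 1.513×10^8 Pa / (2770 kg/m³ × 9.81 m/s²) = 5569.6 m
Total depth = 859 m + 5569.6 m = 6428.6 m
= 6.4286 km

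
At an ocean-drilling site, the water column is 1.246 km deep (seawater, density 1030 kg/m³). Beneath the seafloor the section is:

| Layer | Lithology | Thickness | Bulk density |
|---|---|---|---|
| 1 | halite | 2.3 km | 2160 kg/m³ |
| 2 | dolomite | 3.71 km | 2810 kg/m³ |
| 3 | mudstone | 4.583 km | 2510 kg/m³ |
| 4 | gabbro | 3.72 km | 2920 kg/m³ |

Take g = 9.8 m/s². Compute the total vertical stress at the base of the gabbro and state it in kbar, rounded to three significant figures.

3.83 kbar

seawater: 1030 kg/m³ × 9.8 m/s² × 1246 m = 1.258×10^7 Pa = 0.1258 kbar
halite: 2160 kg/m³ × 9.8 m/s² × 2300 m = 4.869×10^7 Pa = 0.4869 kbar
dolomite: 2810 kg/m³ × 9.8 m/s² × 3710 m = 1.022×10^8 Pa = 1.022 kbar
mudstone: 2510 kg/m³ × 9.8 m/s² × 4583 m = 1.127×10^8 Pa = 1.127 kbar
gabbro: 2920 kg/m³ × 9.8 m/s² × 3720 m = 1.065×10^8 Pa = 1.065 kbar
Total = 0.1258 + 0.4869 + 1.022 + 1.127 + 1.065 = 3.8261 kbar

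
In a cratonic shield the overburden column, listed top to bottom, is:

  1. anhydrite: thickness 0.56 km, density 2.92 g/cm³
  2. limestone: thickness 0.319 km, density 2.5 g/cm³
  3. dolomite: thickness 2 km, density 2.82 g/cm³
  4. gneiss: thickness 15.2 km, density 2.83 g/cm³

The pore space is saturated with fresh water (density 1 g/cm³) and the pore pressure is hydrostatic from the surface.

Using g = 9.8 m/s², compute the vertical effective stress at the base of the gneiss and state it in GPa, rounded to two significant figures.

0.32 GPa

Overburden (lithostatic) stress σ_v:
anhydrite: 2920 kg/m³ × 9.8 m/s² × 560 m = 1.602×10^7 Pa = 16.02 MPa
limestone: 2500 kg/m³ × 9.8 m/s² × 319 m = 7.816×10^6 Pa = 7.816 MPa
dolomite: 2820 kg/m³ × 9.8 m/s² × 2000 m = 5.527×10^7 Pa = 55.27 MPa
gneiss: 2830 kg/m³ × 9.8 m/s² × 15200 m = 4.216×10^8 Pa = 421.6 MPa
Total = 16.02 + 7.816 + 55.27 + 421.6 = 500.67 MPa
Pore pressure P_p = 1000 kg/m³ × 9.8 m/s² × 18079 m = 1.772×10^8 Pa = 177.2 MPa
Effective stress σ' = σ_v − P_p = 500.7 − 177.2 = 323.50 MPa = 0.32350 GPa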